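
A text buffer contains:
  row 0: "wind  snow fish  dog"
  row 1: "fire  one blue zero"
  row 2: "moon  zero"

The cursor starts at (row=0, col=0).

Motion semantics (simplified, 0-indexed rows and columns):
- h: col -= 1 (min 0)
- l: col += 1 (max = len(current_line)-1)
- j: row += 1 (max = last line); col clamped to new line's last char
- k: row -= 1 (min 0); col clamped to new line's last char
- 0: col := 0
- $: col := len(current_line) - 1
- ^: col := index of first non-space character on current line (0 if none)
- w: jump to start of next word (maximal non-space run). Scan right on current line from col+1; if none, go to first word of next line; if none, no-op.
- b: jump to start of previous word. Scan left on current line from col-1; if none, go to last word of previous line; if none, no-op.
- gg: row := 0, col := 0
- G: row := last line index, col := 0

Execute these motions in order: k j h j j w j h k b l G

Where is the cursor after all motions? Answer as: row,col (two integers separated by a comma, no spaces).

After 1 (k): row=0 col=0 char='w'
After 2 (j): row=1 col=0 char='f'
After 3 (h): row=1 col=0 char='f'
After 4 (j): row=2 col=0 char='m'
After 5 (j): row=2 col=0 char='m'
After 6 (w): row=2 col=6 char='z'
After 7 (j): row=2 col=6 char='z'
After 8 (h): row=2 col=5 char='_'
After 9 (k): row=1 col=5 char='_'
After 10 (b): row=1 col=0 char='f'
After 11 (l): row=1 col=1 char='i'
After 12 (G): row=2 col=0 char='m'

Answer: 2,0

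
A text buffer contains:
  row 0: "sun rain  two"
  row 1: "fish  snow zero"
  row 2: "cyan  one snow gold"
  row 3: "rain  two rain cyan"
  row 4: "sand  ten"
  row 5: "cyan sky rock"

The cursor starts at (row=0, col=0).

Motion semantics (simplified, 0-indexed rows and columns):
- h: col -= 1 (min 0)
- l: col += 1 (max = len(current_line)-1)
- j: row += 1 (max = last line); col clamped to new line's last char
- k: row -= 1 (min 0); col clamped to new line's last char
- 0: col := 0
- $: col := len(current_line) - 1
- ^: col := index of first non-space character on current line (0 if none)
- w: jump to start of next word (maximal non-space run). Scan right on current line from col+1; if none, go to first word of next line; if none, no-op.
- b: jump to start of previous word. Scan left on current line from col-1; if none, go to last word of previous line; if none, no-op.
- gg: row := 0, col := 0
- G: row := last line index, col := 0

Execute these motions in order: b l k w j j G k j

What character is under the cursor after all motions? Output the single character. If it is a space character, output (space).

Answer: c

Derivation:
After 1 (b): row=0 col=0 char='s'
After 2 (l): row=0 col=1 char='u'
After 3 (k): row=0 col=1 char='u'
After 4 (w): row=0 col=4 char='r'
After 5 (j): row=1 col=4 char='_'
After 6 (j): row=2 col=4 char='_'
After 7 (G): row=5 col=0 char='c'
After 8 (k): row=4 col=0 char='s'
After 9 (j): row=5 col=0 char='c'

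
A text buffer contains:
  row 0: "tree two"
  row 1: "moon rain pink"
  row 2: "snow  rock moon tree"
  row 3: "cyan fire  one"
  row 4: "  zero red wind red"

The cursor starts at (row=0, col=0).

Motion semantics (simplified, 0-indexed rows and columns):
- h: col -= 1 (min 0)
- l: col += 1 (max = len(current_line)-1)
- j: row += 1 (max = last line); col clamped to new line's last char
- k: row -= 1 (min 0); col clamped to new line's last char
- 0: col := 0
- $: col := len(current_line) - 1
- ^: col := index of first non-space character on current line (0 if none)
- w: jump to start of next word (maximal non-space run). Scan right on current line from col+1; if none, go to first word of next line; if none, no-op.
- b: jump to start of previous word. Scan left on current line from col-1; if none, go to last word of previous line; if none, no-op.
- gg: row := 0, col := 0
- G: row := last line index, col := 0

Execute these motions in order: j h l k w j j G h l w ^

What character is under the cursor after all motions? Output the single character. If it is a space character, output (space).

After 1 (j): row=1 col=0 char='m'
After 2 (h): row=1 col=0 char='m'
After 3 (l): row=1 col=1 char='o'
After 4 (k): row=0 col=1 char='r'
After 5 (w): row=0 col=5 char='t'
After 6 (j): row=1 col=5 char='r'
After 7 (j): row=2 col=5 char='_'
After 8 (G): row=4 col=0 char='_'
After 9 (h): row=4 col=0 char='_'
After 10 (l): row=4 col=1 char='_'
After 11 (w): row=4 col=2 char='z'
After 12 (^): row=4 col=2 char='z'

Answer: z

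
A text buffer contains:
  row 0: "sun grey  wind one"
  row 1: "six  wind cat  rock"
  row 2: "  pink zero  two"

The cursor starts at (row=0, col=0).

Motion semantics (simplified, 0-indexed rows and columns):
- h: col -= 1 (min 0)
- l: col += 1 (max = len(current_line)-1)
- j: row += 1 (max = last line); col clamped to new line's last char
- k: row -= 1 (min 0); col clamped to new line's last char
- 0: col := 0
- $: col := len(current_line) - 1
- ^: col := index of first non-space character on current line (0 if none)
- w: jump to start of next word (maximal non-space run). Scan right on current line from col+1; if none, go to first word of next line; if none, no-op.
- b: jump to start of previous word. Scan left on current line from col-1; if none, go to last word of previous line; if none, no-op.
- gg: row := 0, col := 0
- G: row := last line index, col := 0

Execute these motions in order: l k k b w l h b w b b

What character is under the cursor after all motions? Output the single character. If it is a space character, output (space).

Answer: s

Derivation:
After 1 (l): row=0 col=1 char='u'
After 2 (k): row=0 col=1 char='u'
After 3 (k): row=0 col=1 char='u'
After 4 (b): row=0 col=0 char='s'
After 5 (w): row=0 col=4 char='g'
After 6 (l): row=0 col=5 char='r'
After 7 (h): row=0 col=4 char='g'
After 8 (b): row=0 col=0 char='s'
After 9 (w): row=0 col=4 char='g'
After 10 (b): row=0 col=0 char='s'
After 11 (b): row=0 col=0 char='s'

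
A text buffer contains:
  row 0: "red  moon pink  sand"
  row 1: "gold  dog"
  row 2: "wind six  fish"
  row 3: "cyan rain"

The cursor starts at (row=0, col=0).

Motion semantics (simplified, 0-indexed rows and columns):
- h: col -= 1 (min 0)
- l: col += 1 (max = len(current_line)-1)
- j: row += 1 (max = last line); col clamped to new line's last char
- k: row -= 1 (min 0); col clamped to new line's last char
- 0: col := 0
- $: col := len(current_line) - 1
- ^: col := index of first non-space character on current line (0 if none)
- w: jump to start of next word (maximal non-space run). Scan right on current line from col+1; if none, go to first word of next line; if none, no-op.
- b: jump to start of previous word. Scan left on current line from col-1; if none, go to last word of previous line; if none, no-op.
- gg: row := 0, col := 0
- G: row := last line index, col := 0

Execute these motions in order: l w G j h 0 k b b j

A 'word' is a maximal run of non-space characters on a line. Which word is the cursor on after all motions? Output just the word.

After 1 (l): row=0 col=1 char='e'
After 2 (w): row=0 col=5 char='m'
After 3 (G): row=3 col=0 char='c'
After 4 (j): row=3 col=0 char='c'
After 5 (h): row=3 col=0 char='c'
After 6 (0): row=3 col=0 char='c'
After 7 (k): row=2 col=0 char='w'
After 8 (b): row=1 col=6 char='d'
After 9 (b): row=1 col=0 char='g'
After 10 (j): row=2 col=0 char='w'

Answer: wind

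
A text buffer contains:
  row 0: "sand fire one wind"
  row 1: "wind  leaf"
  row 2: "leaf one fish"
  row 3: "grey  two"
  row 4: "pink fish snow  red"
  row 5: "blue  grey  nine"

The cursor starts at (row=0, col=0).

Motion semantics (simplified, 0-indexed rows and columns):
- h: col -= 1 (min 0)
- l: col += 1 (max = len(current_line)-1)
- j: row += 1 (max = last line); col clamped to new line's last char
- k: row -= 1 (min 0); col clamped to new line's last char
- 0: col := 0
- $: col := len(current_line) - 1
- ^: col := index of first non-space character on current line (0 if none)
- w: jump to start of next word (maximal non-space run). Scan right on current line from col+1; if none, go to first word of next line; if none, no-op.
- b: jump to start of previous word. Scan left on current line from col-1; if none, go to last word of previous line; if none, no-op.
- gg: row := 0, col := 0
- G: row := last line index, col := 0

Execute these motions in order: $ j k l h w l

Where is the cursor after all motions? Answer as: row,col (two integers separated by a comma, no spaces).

Answer: 0,11

Derivation:
After 1 ($): row=0 col=17 char='d'
After 2 (j): row=1 col=9 char='f'
After 3 (k): row=0 col=9 char='_'
After 4 (l): row=0 col=10 char='o'
After 5 (h): row=0 col=9 char='_'
After 6 (w): row=0 col=10 char='o'
After 7 (l): row=0 col=11 char='n'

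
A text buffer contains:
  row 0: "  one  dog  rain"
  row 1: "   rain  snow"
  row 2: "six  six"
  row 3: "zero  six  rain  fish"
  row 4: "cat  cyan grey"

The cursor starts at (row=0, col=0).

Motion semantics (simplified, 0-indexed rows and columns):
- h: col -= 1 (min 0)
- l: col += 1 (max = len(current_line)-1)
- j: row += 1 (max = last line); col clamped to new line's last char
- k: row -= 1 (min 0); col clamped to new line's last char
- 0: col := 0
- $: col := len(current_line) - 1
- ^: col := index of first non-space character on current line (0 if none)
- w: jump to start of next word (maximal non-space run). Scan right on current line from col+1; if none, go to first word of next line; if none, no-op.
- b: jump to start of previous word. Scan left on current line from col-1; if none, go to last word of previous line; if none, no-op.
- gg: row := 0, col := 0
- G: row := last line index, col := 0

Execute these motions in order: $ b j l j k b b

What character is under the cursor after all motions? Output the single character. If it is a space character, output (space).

Answer: r

Derivation:
After 1 ($): row=0 col=15 char='n'
After 2 (b): row=0 col=12 char='r'
After 3 (j): row=1 col=12 char='w'
After 4 (l): row=1 col=12 char='w'
After 5 (j): row=2 col=7 char='x'
After 6 (k): row=1 col=7 char='_'
After 7 (b): row=1 col=3 char='r'
After 8 (b): row=0 col=12 char='r'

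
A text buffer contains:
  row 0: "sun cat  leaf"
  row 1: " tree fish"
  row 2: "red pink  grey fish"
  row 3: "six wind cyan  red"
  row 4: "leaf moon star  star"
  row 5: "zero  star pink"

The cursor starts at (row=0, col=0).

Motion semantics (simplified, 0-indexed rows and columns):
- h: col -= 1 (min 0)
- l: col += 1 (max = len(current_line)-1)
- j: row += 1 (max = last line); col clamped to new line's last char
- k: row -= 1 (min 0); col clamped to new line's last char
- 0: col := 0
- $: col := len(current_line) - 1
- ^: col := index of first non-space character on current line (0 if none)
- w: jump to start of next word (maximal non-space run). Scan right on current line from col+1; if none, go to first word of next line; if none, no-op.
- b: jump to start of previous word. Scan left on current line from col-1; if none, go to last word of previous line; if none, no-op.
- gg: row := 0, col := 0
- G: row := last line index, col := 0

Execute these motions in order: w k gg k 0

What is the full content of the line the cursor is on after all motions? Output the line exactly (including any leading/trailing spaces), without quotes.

After 1 (w): row=0 col=4 char='c'
After 2 (k): row=0 col=4 char='c'
After 3 (gg): row=0 col=0 char='s'
After 4 (k): row=0 col=0 char='s'
After 5 (0): row=0 col=0 char='s'

Answer: sun cat  leaf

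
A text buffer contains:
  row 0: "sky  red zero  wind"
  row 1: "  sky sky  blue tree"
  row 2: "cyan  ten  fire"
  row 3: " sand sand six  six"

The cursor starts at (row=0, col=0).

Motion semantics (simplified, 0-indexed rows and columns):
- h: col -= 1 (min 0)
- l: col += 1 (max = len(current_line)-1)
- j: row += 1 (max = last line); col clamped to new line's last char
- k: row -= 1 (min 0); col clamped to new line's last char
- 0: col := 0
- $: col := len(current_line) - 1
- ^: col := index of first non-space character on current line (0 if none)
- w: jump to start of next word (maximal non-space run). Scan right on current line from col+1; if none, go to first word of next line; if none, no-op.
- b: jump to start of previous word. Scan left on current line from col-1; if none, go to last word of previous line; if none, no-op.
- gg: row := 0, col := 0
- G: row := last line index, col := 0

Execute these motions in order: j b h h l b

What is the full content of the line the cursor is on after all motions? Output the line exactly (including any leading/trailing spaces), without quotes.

After 1 (j): row=1 col=0 char='_'
After 2 (b): row=0 col=15 char='w'
After 3 (h): row=0 col=14 char='_'
After 4 (h): row=0 col=13 char='_'
After 5 (l): row=0 col=14 char='_'
After 6 (b): row=0 col=9 char='z'

Answer: sky  red zero  wind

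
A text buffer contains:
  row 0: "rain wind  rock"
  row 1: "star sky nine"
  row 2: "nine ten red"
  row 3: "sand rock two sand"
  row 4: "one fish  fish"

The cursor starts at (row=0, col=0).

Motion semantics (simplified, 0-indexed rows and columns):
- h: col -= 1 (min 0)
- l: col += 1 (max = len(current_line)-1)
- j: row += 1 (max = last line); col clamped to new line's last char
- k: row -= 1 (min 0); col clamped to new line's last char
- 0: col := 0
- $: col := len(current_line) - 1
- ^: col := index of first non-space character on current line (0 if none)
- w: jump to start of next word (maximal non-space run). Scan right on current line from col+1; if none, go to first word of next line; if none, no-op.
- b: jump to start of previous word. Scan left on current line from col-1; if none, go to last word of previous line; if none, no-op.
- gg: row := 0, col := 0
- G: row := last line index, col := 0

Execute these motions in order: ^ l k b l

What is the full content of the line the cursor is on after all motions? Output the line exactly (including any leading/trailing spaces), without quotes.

After 1 (^): row=0 col=0 char='r'
After 2 (l): row=0 col=1 char='a'
After 3 (k): row=0 col=1 char='a'
After 4 (b): row=0 col=0 char='r'
After 5 (l): row=0 col=1 char='a'

Answer: rain wind  rock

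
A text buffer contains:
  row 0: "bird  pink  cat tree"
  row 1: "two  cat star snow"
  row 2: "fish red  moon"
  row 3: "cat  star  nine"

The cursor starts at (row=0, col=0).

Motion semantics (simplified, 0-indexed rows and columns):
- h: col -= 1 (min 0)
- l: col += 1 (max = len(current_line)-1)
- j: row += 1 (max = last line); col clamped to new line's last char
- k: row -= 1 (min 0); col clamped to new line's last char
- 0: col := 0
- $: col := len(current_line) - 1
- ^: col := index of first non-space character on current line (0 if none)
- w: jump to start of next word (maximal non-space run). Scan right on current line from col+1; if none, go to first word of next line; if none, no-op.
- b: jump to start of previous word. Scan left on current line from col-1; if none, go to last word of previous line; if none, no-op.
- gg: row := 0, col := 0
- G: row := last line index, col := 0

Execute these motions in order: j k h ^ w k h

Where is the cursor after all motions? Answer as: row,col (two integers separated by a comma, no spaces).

After 1 (j): row=1 col=0 char='t'
After 2 (k): row=0 col=0 char='b'
After 3 (h): row=0 col=0 char='b'
After 4 (^): row=0 col=0 char='b'
After 5 (w): row=0 col=6 char='p'
After 6 (k): row=0 col=6 char='p'
After 7 (h): row=0 col=5 char='_'

Answer: 0,5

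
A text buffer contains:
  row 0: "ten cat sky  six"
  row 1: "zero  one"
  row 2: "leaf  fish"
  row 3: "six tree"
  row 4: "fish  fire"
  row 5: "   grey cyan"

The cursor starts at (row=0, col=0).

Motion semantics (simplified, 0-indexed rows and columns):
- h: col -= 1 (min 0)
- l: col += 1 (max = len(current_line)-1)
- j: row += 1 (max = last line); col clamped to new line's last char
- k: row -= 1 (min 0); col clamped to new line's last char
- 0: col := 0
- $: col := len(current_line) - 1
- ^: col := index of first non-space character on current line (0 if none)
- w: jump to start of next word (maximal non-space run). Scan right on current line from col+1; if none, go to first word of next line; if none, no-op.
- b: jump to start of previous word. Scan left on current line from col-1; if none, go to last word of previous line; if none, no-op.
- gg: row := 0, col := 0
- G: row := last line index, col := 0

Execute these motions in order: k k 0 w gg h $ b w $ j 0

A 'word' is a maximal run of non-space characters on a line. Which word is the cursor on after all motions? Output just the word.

Answer: leaf

Derivation:
After 1 (k): row=0 col=0 char='t'
After 2 (k): row=0 col=0 char='t'
After 3 (0): row=0 col=0 char='t'
After 4 (w): row=0 col=4 char='c'
After 5 (gg): row=0 col=0 char='t'
After 6 (h): row=0 col=0 char='t'
After 7 ($): row=0 col=15 char='x'
After 8 (b): row=0 col=13 char='s'
After 9 (w): row=1 col=0 char='z'
After 10 ($): row=1 col=8 char='e'
After 11 (j): row=2 col=8 char='s'
After 12 (0): row=2 col=0 char='l'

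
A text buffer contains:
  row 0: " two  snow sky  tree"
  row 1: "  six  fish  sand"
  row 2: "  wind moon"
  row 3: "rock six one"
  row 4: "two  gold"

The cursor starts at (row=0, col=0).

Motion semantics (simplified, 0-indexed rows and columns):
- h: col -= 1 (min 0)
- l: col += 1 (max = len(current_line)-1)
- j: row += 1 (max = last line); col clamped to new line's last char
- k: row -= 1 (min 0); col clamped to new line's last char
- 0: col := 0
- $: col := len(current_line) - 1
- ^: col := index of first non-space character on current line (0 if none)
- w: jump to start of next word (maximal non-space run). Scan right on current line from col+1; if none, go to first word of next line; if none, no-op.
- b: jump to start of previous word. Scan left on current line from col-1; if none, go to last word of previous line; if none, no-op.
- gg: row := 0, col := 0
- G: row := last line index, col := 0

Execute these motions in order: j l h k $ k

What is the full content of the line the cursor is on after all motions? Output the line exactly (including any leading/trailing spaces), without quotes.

After 1 (j): row=1 col=0 char='_'
After 2 (l): row=1 col=1 char='_'
After 3 (h): row=1 col=0 char='_'
After 4 (k): row=0 col=0 char='_'
After 5 ($): row=0 col=19 char='e'
After 6 (k): row=0 col=19 char='e'

Answer:  two  snow sky  tree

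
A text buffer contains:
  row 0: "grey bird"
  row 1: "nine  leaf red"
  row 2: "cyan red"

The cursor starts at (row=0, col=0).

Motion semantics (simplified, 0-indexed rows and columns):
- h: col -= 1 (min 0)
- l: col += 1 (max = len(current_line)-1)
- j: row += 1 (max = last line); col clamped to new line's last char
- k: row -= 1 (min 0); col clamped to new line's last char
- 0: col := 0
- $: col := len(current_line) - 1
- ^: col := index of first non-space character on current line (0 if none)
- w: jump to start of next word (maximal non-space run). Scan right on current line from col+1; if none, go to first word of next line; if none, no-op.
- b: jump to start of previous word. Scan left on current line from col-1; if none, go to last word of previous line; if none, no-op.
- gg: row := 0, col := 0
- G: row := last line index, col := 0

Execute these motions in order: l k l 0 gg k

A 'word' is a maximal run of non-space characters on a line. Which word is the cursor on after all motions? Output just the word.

After 1 (l): row=0 col=1 char='r'
After 2 (k): row=0 col=1 char='r'
After 3 (l): row=0 col=2 char='e'
After 4 (0): row=0 col=0 char='g'
After 5 (gg): row=0 col=0 char='g'
After 6 (k): row=0 col=0 char='g'

Answer: grey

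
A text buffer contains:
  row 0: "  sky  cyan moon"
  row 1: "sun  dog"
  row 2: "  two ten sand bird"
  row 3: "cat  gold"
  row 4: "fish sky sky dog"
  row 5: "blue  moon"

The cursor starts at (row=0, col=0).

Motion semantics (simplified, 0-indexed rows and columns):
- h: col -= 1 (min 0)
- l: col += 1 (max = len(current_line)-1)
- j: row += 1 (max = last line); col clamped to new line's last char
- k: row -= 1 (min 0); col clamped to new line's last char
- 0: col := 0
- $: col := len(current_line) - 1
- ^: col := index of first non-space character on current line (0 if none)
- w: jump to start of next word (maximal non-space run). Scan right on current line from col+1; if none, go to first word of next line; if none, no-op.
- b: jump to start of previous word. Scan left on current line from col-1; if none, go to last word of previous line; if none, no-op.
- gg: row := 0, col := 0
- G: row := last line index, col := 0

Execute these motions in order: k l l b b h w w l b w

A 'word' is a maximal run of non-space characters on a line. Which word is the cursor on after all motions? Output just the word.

Answer: moon

Derivation:
After 1 (k): row=0 col=0 char='_'
After 2 (l): row=0 col=1 char='_'
After 3 (l): row=0 col=2 char='s'
After 4 (b): row=0 col=2 char='s'
After 5 (b): row=0 col=2 char='s'
After 6 (h): row=0 col=1 char='_'
After 7 (w): row=0 col=2 char='s'
After 8 (w): row=0 col=7 char='c'
After 9 (l): row=0 col=8 char='y'
After 10 (b): row=0 col=7 char='c'
After 11 (w): row=0 col=12 char='m'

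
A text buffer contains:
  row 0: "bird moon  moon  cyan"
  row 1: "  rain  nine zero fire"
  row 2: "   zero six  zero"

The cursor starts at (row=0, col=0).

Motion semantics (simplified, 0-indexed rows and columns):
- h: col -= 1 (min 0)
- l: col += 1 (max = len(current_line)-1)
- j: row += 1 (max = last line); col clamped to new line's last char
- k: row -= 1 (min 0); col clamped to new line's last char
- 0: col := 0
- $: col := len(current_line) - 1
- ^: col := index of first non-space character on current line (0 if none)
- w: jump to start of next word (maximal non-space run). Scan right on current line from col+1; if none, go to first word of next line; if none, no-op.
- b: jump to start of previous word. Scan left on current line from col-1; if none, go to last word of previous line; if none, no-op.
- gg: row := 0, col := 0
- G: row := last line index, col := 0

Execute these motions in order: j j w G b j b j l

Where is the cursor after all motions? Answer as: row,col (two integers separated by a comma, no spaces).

Answer: 2,14

Derivation:
After 1 (j): row=1 col=0 char='_'
After 2 (j): row=2 col=0 char='_'
After 3 (w): row=2 col=3 char='z'
After 4 (G): row=2 col=0 char='_'
After 5 (b): row=1 col=18 char='f'
After 6 (j): row=2 col=16 char='o'
After 7 (b): row=2 col=13 char='z'
After 8 (j): row=2 col=13 char='z'
After 9 (l): row=2 col=14 char='e'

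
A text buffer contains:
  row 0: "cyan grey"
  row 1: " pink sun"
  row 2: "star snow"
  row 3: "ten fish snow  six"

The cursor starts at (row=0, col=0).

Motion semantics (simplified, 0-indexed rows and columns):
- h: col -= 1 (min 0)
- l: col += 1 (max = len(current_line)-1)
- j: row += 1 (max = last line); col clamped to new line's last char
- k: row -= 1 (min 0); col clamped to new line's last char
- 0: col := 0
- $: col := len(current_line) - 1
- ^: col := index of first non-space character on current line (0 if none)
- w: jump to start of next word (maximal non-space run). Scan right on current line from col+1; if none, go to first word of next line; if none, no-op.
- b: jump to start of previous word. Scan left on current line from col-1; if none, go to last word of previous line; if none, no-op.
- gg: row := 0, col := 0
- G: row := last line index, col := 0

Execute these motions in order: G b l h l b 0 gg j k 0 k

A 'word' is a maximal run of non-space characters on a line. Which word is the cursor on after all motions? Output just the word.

After 1 (G): row=3 col=0 char='t'
After 2 (b): row=2 col=5 char='s'
After 3 (l): row=2 col=6 char='n'
After 4 (h): row=2 col=5 char='s'
After 5 (l): row=2 col=6 char='n'
After 6 (b): row=2 col=5 char='s'
After 7 (0): row=2 col=0 char='s'
After 8 (gg): row=0 col=0 char='c'
After 9 (j): row=1 col=0 char='_'
After 10 (k): row=0 col=0 char='c'
After 11 (0): row=0 col=0 char='c'
After 12 (k): row=0 col=0 char='c'

Answer: cyan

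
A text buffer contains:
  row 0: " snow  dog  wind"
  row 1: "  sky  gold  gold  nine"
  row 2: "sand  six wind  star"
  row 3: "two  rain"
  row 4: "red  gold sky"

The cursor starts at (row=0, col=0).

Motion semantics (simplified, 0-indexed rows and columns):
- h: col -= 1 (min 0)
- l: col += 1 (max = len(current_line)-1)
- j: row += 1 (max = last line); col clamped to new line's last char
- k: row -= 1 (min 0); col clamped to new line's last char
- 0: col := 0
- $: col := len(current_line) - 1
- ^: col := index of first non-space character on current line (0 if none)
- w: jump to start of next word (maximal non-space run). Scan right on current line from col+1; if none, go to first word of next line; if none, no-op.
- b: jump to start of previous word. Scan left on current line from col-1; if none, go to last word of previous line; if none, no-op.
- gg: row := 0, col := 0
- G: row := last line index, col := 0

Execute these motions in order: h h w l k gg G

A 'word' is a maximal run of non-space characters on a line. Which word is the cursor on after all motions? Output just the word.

Answer: red

Derivation:
After 1 (h): row=0 col=0 char='_'
After 2 (h): row=0 col=0 char='_'
After 3 (w): row=0 col=1 char='s'
After 4 (l): row=0 col=2 char='n'
After 5 (k): row=0 col=2 char='n'
After 6 (gg): row=0 col=0 char='_'
After 7 (G): row=4 col=0 char='r'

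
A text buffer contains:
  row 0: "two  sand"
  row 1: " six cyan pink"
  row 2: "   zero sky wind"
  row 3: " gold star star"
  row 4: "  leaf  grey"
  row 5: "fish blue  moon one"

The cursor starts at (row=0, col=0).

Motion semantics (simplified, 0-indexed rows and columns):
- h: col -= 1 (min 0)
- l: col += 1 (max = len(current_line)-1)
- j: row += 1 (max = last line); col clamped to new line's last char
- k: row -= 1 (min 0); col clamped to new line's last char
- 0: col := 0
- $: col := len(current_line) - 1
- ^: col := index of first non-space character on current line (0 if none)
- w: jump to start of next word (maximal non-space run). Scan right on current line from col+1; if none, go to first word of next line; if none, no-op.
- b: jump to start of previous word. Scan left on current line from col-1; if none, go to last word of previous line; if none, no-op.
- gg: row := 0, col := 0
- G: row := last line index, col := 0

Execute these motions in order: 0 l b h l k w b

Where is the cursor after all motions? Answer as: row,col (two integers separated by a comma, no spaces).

After 1 (0): row=0 col=0 char='t'
After 2 (l): row=0 col=1 char='w'
After 3 (b): row=0 col=0 char='t'
After 4 (h): row=0 col=0 char='t'
After 5 (l): row=0 col=1 char='w'
After 6 (k): row=0 col=1 char='w'
After 7 (w): row=0 col=5 char='s'
After 8 (b): row=0 col=0 char='t'

Answer: 0,0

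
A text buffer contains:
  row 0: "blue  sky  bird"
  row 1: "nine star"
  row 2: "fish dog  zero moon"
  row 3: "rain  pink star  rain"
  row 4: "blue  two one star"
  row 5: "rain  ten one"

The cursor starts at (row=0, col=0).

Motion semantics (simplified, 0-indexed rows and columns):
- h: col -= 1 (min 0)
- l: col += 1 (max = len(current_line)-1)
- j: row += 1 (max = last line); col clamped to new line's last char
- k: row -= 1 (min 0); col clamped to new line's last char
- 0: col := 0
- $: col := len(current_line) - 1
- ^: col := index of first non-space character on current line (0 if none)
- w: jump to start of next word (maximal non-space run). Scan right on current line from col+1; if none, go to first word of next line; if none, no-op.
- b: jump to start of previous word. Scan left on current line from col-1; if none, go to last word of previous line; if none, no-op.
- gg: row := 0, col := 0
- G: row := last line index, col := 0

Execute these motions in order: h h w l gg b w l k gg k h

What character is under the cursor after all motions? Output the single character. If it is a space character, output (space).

After 1 (h): row=0 col=0 char='b'
After 2 (h): row=0 col=0 char='b'
After 3 (w): row=0 col=6 char='s'
After 4 (l): row=0 col=7 char='k'
After 5 (gg): row=0 col=0 char='b'
After 6 (b): row=0 col=0 char='b'
After 7 (w): row=0 col=6 char='s'
After 8 (l): row=0 col=7 char='k'
After 9 (k): row=0 col=7 char='k'
After 10 (gg): row=0 col=0 char='b'
After 11 (k): row=0 col=0 char='b'
After 12 (h): row=0 col=0 char='b'

Answer: b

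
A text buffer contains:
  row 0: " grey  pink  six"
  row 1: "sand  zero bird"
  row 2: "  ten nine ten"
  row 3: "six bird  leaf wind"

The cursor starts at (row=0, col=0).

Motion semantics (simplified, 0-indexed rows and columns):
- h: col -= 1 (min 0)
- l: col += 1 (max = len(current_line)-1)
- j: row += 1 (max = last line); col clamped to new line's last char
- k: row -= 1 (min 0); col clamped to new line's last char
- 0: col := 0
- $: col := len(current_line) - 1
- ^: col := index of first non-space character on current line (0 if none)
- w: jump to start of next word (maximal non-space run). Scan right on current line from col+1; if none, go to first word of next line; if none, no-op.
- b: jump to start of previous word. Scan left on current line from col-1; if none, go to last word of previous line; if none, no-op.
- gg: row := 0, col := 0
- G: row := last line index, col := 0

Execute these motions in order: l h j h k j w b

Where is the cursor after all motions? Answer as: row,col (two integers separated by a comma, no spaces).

Answer: 1,0

Derivation:
After 1 (l): row=0 col=1 char='g'
After 2 (h): row=0 col=0 char='_'
After 3 (j): row=1 col=0 char='s'
After 4 (h): row=1 col=0 char='s'
After 5 (k): row=0 col=0 char='_'
After 6 (j): row=1 col=0 char='s'
After 7 (w): row=1 col=6 char='z'
After 8 (b): row=1 col=0 char='s'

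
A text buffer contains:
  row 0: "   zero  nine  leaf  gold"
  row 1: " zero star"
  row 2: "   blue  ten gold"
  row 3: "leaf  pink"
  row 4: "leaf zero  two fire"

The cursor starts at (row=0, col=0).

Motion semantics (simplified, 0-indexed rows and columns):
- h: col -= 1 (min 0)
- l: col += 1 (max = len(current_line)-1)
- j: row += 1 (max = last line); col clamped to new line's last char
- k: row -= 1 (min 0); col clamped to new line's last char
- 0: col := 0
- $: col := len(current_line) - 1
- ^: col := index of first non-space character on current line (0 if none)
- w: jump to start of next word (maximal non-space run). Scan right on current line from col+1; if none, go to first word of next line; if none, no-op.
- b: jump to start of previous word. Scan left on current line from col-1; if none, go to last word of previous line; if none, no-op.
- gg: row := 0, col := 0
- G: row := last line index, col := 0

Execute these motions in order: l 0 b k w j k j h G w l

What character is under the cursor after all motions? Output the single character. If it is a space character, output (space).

After 1 (l): row=0 col=1 char='_'
After 2 (0): row=0 col=0 char='_'
After 3 (b): row=0 col=0 char='_'
After 4 (k): row=0 col=0 char='_'
After 5 (w): row=0 col=3 char='z'
After 6 (j): row=1 col=3 char='r'
After 7 (k): row=0 col=3 char='z'
After 8 (j): row=1 col=3 char='r'
After 9 (h): row=1 col=2 char='e'
After 10 (G): row=4 col=0 char='l'
After 11 (w): row=4 col=5 char='z'
After 12 (l): row=4 col=6 char='e'

Answer: e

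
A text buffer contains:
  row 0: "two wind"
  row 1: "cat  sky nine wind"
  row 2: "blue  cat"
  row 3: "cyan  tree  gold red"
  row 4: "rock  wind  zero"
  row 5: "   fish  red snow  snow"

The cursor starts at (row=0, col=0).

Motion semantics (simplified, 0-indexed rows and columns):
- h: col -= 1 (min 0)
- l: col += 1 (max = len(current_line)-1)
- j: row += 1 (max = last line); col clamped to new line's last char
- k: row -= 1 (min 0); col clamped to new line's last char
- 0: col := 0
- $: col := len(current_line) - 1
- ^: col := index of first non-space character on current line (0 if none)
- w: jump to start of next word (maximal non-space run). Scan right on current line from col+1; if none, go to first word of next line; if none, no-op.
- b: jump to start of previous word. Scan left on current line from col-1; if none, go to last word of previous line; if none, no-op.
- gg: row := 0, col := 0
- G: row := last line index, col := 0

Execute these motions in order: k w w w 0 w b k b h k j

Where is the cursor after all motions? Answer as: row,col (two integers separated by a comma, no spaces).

Answer: 1,0

Derivation:
After 1 (k): row=0 col=0 char='t'
After 2 (w): row=0 col=4 char='w'
After 3 (w): row=1 col=0 char='c'
After 4 (w): row=1 col=5 char='s'
After 5 (0): row=1 col=0 char='c'
After 6 (w): row=1 col=5 char='s'
After 7 (b): row=1 col=0 char='c'
After 8 (k): row=0 col=0 char='t'
After 9 (b): row=0 col=0 char='t'
After 10 (h): row=0 col=0 char='t'
After 11 (k): row=0 col=0 char='t'
After 12 (j): row=1 col=0 char='c'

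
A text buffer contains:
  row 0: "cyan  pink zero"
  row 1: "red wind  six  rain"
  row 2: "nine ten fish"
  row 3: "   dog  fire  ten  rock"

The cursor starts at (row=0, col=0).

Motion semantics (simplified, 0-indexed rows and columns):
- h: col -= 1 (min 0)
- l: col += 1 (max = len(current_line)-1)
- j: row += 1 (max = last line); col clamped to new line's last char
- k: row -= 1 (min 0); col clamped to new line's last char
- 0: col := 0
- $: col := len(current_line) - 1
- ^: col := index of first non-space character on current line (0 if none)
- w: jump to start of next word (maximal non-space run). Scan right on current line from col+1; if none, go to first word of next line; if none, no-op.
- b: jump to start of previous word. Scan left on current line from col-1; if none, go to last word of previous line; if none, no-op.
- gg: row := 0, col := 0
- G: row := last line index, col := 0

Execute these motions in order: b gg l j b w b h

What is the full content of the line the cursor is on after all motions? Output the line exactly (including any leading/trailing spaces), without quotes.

Answer: red wind  six  rain

Derivation:
After 1 (b): row=0 col=0 char='c'
After 2 (gg): row=0 col=0 char='c'
After 3 (l): row=0 col=1 char='y'
After 4 (j): row=1 col=1 char='e'
After 5 (b): row=1 col=0 char='r'
After 6 (w): row=1 col=4 char='w'
After 7 (b): row=1 col=0 char='r'
After 8 (h): row=1 col=0 char='r'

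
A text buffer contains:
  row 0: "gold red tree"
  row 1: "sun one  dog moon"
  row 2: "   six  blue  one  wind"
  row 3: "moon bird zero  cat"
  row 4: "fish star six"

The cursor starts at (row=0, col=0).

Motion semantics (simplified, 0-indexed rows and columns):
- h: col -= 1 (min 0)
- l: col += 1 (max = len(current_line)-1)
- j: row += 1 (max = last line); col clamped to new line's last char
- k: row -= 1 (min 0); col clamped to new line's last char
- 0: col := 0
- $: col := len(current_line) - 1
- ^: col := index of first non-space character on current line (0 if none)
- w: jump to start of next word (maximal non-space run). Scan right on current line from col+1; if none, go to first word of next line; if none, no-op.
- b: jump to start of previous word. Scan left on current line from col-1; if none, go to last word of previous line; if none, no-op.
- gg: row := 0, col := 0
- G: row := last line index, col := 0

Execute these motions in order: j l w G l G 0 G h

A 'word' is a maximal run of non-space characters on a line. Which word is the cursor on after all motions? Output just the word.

Answer: fish

Derivation:
After 1 (j): row=1 col=0 char='s'
After 2 (l): row=1 col=1 char='u'
After 3 (w): row=1 col=4 char='o'
After 4 (G): row=4 col=0 char='f'
After 5 (l): row=4 col=1 char='i'
After 6 (G): row=4 col=0 char='f'
After 7 (0): row=4 col=0 char='f'
After 8 (G): row=4 col=0 char='f'
After 9 (h): row=4 col=0 char='f'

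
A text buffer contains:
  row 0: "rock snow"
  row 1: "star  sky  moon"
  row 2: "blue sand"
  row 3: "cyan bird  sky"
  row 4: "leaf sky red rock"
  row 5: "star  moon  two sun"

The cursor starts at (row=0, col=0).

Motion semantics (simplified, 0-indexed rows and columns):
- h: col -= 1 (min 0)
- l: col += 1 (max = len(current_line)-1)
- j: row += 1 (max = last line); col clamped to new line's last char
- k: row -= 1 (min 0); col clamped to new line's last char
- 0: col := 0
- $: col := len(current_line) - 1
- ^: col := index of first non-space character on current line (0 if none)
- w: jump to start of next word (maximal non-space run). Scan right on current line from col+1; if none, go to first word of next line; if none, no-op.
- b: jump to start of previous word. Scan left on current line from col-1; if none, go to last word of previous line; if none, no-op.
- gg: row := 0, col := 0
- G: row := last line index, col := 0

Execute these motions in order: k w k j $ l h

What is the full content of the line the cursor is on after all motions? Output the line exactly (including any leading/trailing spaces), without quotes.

Answer: star  sky  moon

Derivation:
After 1 (k): row=0 col=0 char='r'
After 2 (w): row=0 col=5 char='s'
After 3 (k): row=0 col=5 char='s'
After 4 (j): row=1 col=5 char='_'
After 5 ($): row=1 col=14 char='n'
After 6 (l): row=1 col=14 char='n'
After 7 (h): row=1 col=13 char='o'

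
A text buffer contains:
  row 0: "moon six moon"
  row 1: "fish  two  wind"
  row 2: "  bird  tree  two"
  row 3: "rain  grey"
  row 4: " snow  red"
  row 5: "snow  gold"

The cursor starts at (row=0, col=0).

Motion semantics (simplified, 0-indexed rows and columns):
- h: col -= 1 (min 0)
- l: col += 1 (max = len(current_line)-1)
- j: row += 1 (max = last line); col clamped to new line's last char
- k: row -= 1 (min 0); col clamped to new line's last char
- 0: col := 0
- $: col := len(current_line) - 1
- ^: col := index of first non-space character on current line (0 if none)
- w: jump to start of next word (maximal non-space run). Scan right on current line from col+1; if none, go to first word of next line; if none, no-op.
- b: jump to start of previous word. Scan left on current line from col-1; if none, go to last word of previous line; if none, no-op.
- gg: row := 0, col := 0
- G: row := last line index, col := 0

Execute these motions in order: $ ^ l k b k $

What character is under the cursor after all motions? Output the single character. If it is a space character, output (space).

Answer: n

Derivation:
After 1 ($): row=0 col=12 char='n'
After 2 (^): row=0 col=0 char='m'
After 3 (l): row=0 col=1 char='o'
After 4 (k): row=0 col=1 char='o'
After 5 (b): row=0 col=0 char='m'
After 6 (k): row=0 col=0 char='m'
After 7 ($): row=0 col=12 char='n'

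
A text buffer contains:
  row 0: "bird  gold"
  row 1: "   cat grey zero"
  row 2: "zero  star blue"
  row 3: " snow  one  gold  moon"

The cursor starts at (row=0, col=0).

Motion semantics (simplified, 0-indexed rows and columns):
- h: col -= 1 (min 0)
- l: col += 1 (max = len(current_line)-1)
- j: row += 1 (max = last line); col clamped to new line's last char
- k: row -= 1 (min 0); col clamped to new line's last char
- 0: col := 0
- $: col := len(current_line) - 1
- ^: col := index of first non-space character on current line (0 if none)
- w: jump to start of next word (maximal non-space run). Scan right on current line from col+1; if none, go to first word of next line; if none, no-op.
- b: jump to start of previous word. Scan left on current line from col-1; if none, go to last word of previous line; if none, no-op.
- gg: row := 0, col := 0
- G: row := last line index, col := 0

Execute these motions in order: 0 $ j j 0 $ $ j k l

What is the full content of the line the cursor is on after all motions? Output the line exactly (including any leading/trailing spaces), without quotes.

After 1 (0): row=0 col=0 char='b'
After 2 ($): row=0 col=9 char='d'
After 3 (j): row=1 col=9 char='e'
After 4 (j): row=2 col=9 char='r'
After 5 (0): row=2 col=0 char='z'
After 6 ($): row=2 col=14 char='e'
After 7 ($): row=2 col=14 char='e'
After 8 (j): row=3 col=14 char='l'
After 9 (k): row=2 col=14 char='e'
After 10 (l): row=2 col=14 char='e'

Answer: zero  star blue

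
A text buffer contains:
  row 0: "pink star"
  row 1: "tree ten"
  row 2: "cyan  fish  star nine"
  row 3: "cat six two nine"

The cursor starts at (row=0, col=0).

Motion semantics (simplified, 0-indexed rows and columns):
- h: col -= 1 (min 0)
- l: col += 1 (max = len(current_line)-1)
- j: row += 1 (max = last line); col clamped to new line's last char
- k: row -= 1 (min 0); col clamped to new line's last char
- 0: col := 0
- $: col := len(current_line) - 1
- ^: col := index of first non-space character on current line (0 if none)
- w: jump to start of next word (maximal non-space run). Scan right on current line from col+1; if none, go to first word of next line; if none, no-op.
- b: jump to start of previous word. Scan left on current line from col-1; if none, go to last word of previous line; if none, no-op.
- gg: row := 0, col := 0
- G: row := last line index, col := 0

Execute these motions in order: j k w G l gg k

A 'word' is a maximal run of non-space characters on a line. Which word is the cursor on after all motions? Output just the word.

Answer: pink

Derivation:
After 1 (j): row=1 col=0 char='t'
After 2 (k): row=0 col=0 char='p'
After 3 (w): row=0 col=5 char='s'
After 4 (G): row=3 col=0 char='c'
After 5 (l): row=3 col=1 char='a'
After 6 (gg): row=0 col=0 char='p'
After 7 (k): row=0 col=0 char='p'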